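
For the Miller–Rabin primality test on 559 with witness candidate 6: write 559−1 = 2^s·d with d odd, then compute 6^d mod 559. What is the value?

559 − 1 = 558 = 2^1 · 279, so d = 279.
6^1 ≡ 6 (mod 559)
6^2 ≡ 6^2 = 36 ≡ 36 (mod 559)
6^4 ≡ 36^2 = 1296 ≡ 178 (mod 559)
6^8 ≡ 178^2 = 31684 ≡ 380 (mod 559)
6^16 ≡ 380^2 = 144400 ≡ 178 (mod 559)
6^32 ≡ 178^2 = 31684 ≡ 380 (mod 559)
6^64 ≡ 380^2 = 144400 ≡ 178 (mod 559)
6^128 ≡ 178^2 = 31684 ≡ 380 (mod 559)
6^256 ≡ 380^2 = 144400 ≡ 178 (mod 559)
279 = 256 + 16 + 4 + 2 + 1 in binary powers of 2.
So 6^279 ≡ 178 · 178 · 178 · 36 · 6 ≡ 216 (mod 559).
Squaring chain: 216; never reaches −1, so base 6 is a Miller–Rabin witness that 559 is composite.

216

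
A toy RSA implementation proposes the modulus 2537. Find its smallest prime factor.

2537 is odd.
Digit sum 17, not divisible by 3.
Ends in 7: not divisible by 5.
7: 2537 = 7·362 + 3
11: 2537 = 11·230 + 7
13: 2537 = 13·195 + 2
17: 2537 = 17·149 + 4
19: 2537 = 19·133 + 10
23: 2537 = 23·110 + 7
29: 2537 = 29·87 + 14
31: 2537 = 31·81 + 26
37: 2537 = 37·68 + 21
41: 2537 = 41·61 + 36
43: 2537 = 43·59

43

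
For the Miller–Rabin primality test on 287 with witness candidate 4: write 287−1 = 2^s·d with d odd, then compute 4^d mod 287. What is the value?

23

287 − 1 = 286 = 2^1 · 143, so d = 143.
4^1 ≡ 4 (mod 287)
4^2 ≡ 4^2 = 16 ≡ 16 (mod 287)
4^4 ≡ 16^2 = 256 ≡ 256 (mod 287)
4^8 ≡ 256^2 = 65536 ≡ 100 (mod 287)
4^16 ≡ 100^2 = 10000 ≡ 242 (mod 287)
4^32 ≡ 242^2 = 58564 ≡ 16 (mod 287)
4^64 ≡ 16^2 = 256 ≡ 256 (mod 287)
4^128 ≡ 256^2 = 65536 ≡ 100 (mod 287)
143 = 128 + 8 + 4 + 2 + 1 in binary powers of 2.
So 4^143 ≡ 100 · 100 · 256 · 16 · 4 ≡ 23 (mod 287).
Squaring chain: 23; never reaches −1, so base 4 is a Miller–Rabin witness that 287 is composite.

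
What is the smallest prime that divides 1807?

1807 is odd.
Digit sum 16, not divisible by 3.
Ends in 7: not divisible by 5.
7: 1807 = 7·258 + 1
11: 1807 = 11·164 + 3
13: 1807 = 13·139

13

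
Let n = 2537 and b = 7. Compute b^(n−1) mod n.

122

7^1 ≡ 7 (mod 2537)
7^2 ≡ 7^2 = 49 ≡ 49 (mod 2537)
7^4 ≡ 49^2 = 2401 ≡ 2401 (mod 2537)
7^8 ≡ 2401^2 = 5764801 ≡ 737 (mod 2537)
7^16 ≡ 737^2 = 543169 ≡ 251 (mod 2537)
7^32 ≡ 251^2 = 63001 ≡ 2113 (mod 2537)
7^64 ≡ 2113^2 = 4464769 ≡ 2186 (mod 2537)
7^128 ≡ 2186^2 = 4778596 ≡ 1425 (mod 2537)
7^256 ≡ 1425^2 = 2030625 ≡ 1025 (mod 2537)
7^512 ≡ 1025^2 = 1050625 ≡ 307 (mod 2537)
7^1024 ≡ 307^2 = 94249 ≡ 380 (mod 2537)
7^2048 ≡ 380^2 = 144400 ≡ 2328 (mod 2537)
2536 = 2048 + 256 + 128 + 64 + 32 + 8 in binary powers of 2.
So 7^2536 ≡ 2328 · 1025 · 1425 · 2186 · 2113 · 737 ≡ 122 (mod 2537).
Since 122 ≠ 1, base 7 is a Fermat witness: 2537 is composite.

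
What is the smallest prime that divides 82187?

82187 is odd.
Digit sum 26, not divisible by 3.
Ends in 7: not divisible by 5.
7: 82187 = 7·11741

7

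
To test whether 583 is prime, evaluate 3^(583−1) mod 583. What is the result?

537

3^1 ≡ 3 (mod 583)
3^2 ≡ 3^2 = 9 ≡ 9 (mod 583)
3^4 ≡ 9^2 = 81 ≡ 81 (mod 583)
3^8 ≡ 81^2 = 6561 ≡ 148 (mod 583)
3^16 ≡ 148^2 = 21904 ≡ 333 (mod 583)
3^32 ≡ 333^2 = 110889 ≡ 119 (mod 583)
3^64 ≡ 119^2 = 14161 ≡ 169 (mod 583)
3^128 ≡ 169^2 = 28561 ≡ 577 (mod 583)
3^256 ≡ 577^2 = 332929 ≡ 36 (mod 583)
3^512 ≡ 36^2 = 1296 ≡ 130 (mod 583)
582 = 512 + 64 + 4 + 2 in binary powers of 2.
So 3^582 ≡ 130 · 169 · 81 · 9 ≡ 537 (mod 583).
Since 537 ≠ 1, base 3 is a Fermat witness: 583 is composite.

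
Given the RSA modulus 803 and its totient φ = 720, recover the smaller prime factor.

11

φ(n) = (p−1)(q−1) = n − (p+q) + 1, so p + q = 803 − 720 + 1 = 84.
p and q are the roots of t² − 84t + 803 = 0.
Discriminant: 84² − 4·803 = 7056 − 3212 = 3844; √3844 = 62.
q = (84 − 62)/2 = 11, p = (84 + 62)/2 = 73.
Check: 11 · 73 = 803.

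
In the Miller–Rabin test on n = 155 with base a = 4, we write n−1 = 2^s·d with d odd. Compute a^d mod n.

109

155 − 1 = 154 = 2^1 · 77, so d = 77.
4^1 ≡ 4 (mod 155)
4^2 ≡ 4^2 = 16 ≡ 16 (mod 155)
4^4 ≡ 16^2 = 256 ≡ 101 (mod 155)
4^8 ≡ 101^2 = 10201 ≡ 126 (mod 155)
4^16 ≡ 126^2 = 15876 ≡ 66 (mod 155)
4^32 ≡ 66^2 = 4356 ≡ 16 (mod 155)
4^64 ≡ 16^2 = 256 ≡ 101 (mod 155)
77 = 64 + 8 + 4 + 1 in binary powers of 2.
So 4^77 ≡ 101 · 126 · 101 · 4 ≡ 109 (mod 155).
Squaring chain: 109; never reaches −1, so base 4 is a Miller–Rabin witness that 155 is composite.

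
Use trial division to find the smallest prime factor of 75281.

75281 is odd.
Digit sum 23, not divisible by 3.
Ends in 1: not divisible by 5.
7: 75281 = 7·10754 + 3
11: 75281 = 11·6843 + 8
13: 75281 = 13·5790 + 11
17: 75281 = 17·4428 + 5
19: 75281 = 19·3962 + 3
23: 75281 = 23·3273 + 2
29: 75281 = 29·2595 + 26
31: 75281 = 31·2428 + 13
37: 75281 = 37·2034 + 23
41: 75281 = 41·1836 + 5
43: 75281 = 43·1750 + 31
47: 75281 = 47·1601 + 34
53: 75281 = 53·1420 + 21
59: 75281 = 59·1275 + 56
61: 75281 = 61·1234 + 7
67: 75281 = 67·1123 + 40
71: 75281 = 71·1060 + 21
73: 75281 = 73·1031 + 18
79: 75281 = 79·952 + 73
83: 75281 = 83·907

83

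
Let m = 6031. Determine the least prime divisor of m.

6031 is odd.
Digit sum 10, not divisible by 3.
Ends in 1: not divisible by 5.
7: 6031 = 7·861 + 4
11: 6031 = 11·548 + 3
13: 6031 = 13·463 + 12
17: 6031 = 17·354 + 13
19: 6031 = 19·317 + 8
23: 6031 = 23·262 + 5
29: 6031 = 29·207 + 28
31: 6031 = 31·194 + 17
37: 6031 = 37·163

37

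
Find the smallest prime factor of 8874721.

59

8874721 is odd.
Digit sum 37, not divisible by 3.
Ends in 1: not divisible by 5.
7: 8874721 = 7·1267817 + 2
11: 8874721 = 11·806792 + 9
13: 8874721 = 13·682670 + 11
17: 8874721 = 17·522042 + 7
19: 8874721 = 19·467090 + 11
23: 8874721 = 23·385857 + 10
29: 8874721 = 29·306024 + 25
31: 8874721 = 31·286281 + 10
37: 8874721 = 37·239857 + 12
41: 8874721 = 41·216456 + 25
43: 8874721 = 43·206388 + 37
47: 8874721 = 47·188823 + 40
53: 8874721 = 53·167447 + 30
59: 8874721 = 59·150419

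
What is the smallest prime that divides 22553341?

83

22553341 is odd.
Digit sum 25, not divisible by 3.
Ends in 1: not divisible by 5.
7: 22553341 = 7·3221905 + 6
11: 22553341 = 11·2050303 + 8
13: 22553341 = 13·1734872 + 5
17: 22553341 = 17·1326667 + 2
19: 22553341 = 19·1187017 + 18
23: 22553341 = 23·980580 + 1
29: 22553341 = 29·777701 + 12
31: 22553341 = 31·727527 + 4
37: 22553341 = 37·609549 + 28
41: 22553341 = 41·550081 + 20
43: 22553341 = 43·524496 + 13
47: 22553341 = 47·479858 + 15
53: 22553341 = 53·425534 + 39
59: 22553341 = 59·382260 + 1
61: 22553341 = 61·369726 + 55
67: 22553341 = 67·336617 + 2
71: 22553341 = 71·317652 + 49
73: 22553341 = 73·308949 + 64
79: 22553341 = 79·285485 + 26
83: 22553341 = 83·271727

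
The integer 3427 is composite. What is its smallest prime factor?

23

3427 is odd.
Digit sum 16, not divisible by 3.
Ends in 7: not divisible by 5.
7: 3427 = 7·489 + 4
11: 3427 = 11·311 + 6
13: 3427 = 13·263 + 8
17: 3427 = 17·201 + 10
19: 3427 = 19·180 + 7
23: 3427 = 23·149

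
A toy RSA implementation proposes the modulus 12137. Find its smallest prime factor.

53

12137 is odd.
Digit sum 14, not divisible by 3.
Ends in 7: not divisible by 5.
7: 12137 = 7·1733 + 6
11: 12137 = 11·1103 + 4
13: 12137 = 13·933 + 8
17: 12137 = 17·713 + 16
19: 12137 = 19·638 + 15
23: 12137 = 23·527 + 16
29: 12137 = 29·418 + 15
31: 12137 = 31·391 + 16
37: 12137 = 37·328 + 1
41: 12137 = 41·296 + 1
43: 12137 = 43·282 + 11
47: 12137 = 47·258 + 11
53: 12137 = 53·229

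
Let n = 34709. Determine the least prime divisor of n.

34709 is odd.
Digit sum 23, not divisible by 3.
Ends in 9: not divisible by 5.
7: 34709 = 7·4958 + 3
11: 34709 = 11·3155 + 4
13: 34709 = 13·2669 + 12
17: 34709 = 17·2041 + 12
19: 34709 = 19·1826 + 15
23: 34709 = 23·1509 + 2
29: 34709 = 29·1196 + 25
31: 34709 = 31·1119 + 20
37: 34709 = 37·938 + 3
41: 34709 = 41·846 + 23
43: 34709 = 43·807 + 8
47: 34709 = 47·738 + 23
53: 34709 = 53·654 + 47
59: 34709 = 59·588 + 17
61: 34709 = 61·569

61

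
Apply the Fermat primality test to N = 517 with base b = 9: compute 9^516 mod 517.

9^1 ≡ 9 (mod 517)
9^2 ≡ 9^2 = 81 ≡ 81 (mod 517)
9^4 ≡ 81^2 = 6561 ≡ 357 (mod 517)
9^8 ≡ 357^2 = 127449 ≡ 267 (mod 517)
9^16 ≡ 267^2 = 71289 ≡ 460 (mod 517)
9^32 ≡ 460^2 = 211600 ≡ 147 (mod 517)
9^64 ≡ 147^2 = 21609 ≡ 412 (mod 517)
9^128 ≡ 412^2 = 169744 ≡ 168 (mod 517)
9^256 ≡ 168^2 = 28224 ≡ 306 (mod 517)
9^512 ≡ 306^2 = 93636 ≡ 59 (mod 517)
516 = 512 + 4 in binary powers of 2.
So 9^516 ≡ 59 · 357 ≡ 383 (mod 517).
Since 383 ≠ 1, base 9 is a Fermat witness: 517 is composite.

383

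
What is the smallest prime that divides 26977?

53

26977 is odd.
Digit sum 31, not divisible by 3.
Ends in 7: not divisible by 5.
7: 26977 = 7·3853 + 6
11: 26977 = 11·2452 + 5
13: 26977 = 13·2075 + 2
17: 26977 = 17·1586 + 15
19: 26977 = 19·1419 + 16
23: 26977 = 23·1172 + 21
29: 26977 = 29·930 + 7
31: 26977 = 31·870 + 7
37: 26977 = 37·729 + 4
41: 26977 = 41·657 + 40
43: 26977 = 43·627 + 16
47: 26977 = 47·573 + 46
53: 26977 = 53·509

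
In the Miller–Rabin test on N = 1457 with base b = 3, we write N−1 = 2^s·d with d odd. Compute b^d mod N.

1457 − 1 = 1456 = 2^4 · 91, so d = 91.
3^1 ≡ 3 (mod 1457)
3^2 ≡ 3^2 = 9 ≡ 9 (mod 1457)
3^4 ≡ 9^2 = 81 ≡ 81 (mod 1457)
3^8 ≡ 81^2 = 6561 ≡ 733 (mod 1457)
3^16 ≡ 733^2 = 537289 ≡ 1113 (mod 1457)
3^32 ≡ 1113^2 = 1238769 ≡ 319 (mod 1457)
3^64 ≡ 319^2 = 101761 ≡ 1228 (mod 1457)
91 = 64 + 16 + 8 + 2 + 1 in binary powers of 2.
So 3^91 ≡ 1228 · 1113 · 733 · 9 · 3 ≡ 251 (mod 1457).
Squaring chain: 251 → 350 → 112 → 888; never reaches −1, so base 3 is a Miller–Rabin witness that 1457 is composite.

251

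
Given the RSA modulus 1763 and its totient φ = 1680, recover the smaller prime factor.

φ(n) = (p−1)(q−1) = n − (p+q) + 1, so p + q = 1763 − 1680 + 1 = 84.
p and q are the roots of t² − 84t + 1763 = 0.
Discriminant: 84² − 4·1763 = 7056 − 7052 = 4; √4 = 2.
q = (84 − 2)/2 = 41, p = (84 + 2)/2 = 43.
Check: 41 · 43 = 1763.

41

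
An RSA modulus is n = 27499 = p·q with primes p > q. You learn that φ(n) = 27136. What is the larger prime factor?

φ(n) = (p−1)(q−1) = n − (p+q) + 1, so p + q = 27499 − 27136 + 1 = 364.
p and q are the roots of t² − 364t + 27499 = 0.
Discriminant: 364² − 4·27499 = 132496 − 109996 = 22500; √22500 = 150.
q = (364 − 150)/2 = 107, p = (364 + 150)/2 = 257.
Check: 107 · 257 = 27499.

257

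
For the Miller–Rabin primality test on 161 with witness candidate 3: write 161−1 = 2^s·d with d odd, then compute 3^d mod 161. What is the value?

161 − 1 = 160 = 2^5 · 5, so d = 5.
3^1 ≡ 3 (mod 161)
3^2 ≡ 3^2 = 9 ≡ 9 (mod 161)
3^4 ≡ 9^2 = 81 ≡ 81 (mod 161)
5 = 4 + 1 in binary powers of 2.
So 3^5 ≡ 81 · 3 ≡ 82 (mod 161).
Squaring chain: 82 → 123 → 156 → 25 → 142; never reaches −1, so base 3 is a Miller–Rabin witness that 161 is composite.

82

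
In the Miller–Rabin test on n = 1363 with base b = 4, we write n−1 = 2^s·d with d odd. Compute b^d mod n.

1363 − 1 = 1362 = 2^1 · 681, so d = 681.
4^1 ≡ 4 (mod 1363)
4^2 ≡ 4^2 = 16 ≡ 16 (mod 1363)
4^4 ≡ 16^2 = 256 ≡ 256 (mod 1363)
4^8 ≡ 256^2 = 65536 ≡ 112 (mod 1363)
4^16 ≡ 112^2 = 12544 ≡ 277 (mod 1363)
4^32 ≡ 277^2 = 76729 ≡ 401 (mod 1363)
4^64 ≡ 401^2 = 160801 ≡ 1330 (mod 1363)
4^128 ≡ 1330^2 = 1768900 ≡ 1089 (mod 1363)
4^256 ≡ 1089^2 = 1185921 ≡ 111 (mod 1363)
4^512 ≡ 111^2 = 12321 ≡ 54 (mod 1363)
681 = 512 + 128 + 32 + 8 + 1 in binary powers of 2.
So 4^681 ≡ 54 · 1089 · 401 · 112 · 4 ≡ 361 (mod 1363).
Squaring chain: 361; never reaches −1, so base 4 is a Miller–Rabin witness that 1363 is composite.

361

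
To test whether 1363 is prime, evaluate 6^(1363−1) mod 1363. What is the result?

6^1 ≡ 6 (mod 1363)
6^2 ≡ 6^2 = 36 ≡ 36 (mod 1363)
6^4 ≡ 36^2 = 1296 ≡ 1296 (mod 1363)
6^8 ≡ 1296^2 = 1679616 ≡ 400 (mod 1363)
6^16 ≡ 400^2 = 160000 ≡ 529 (mod 1363)
6^32 ≡ 529^2 = 279841 ≡ 426 (mod 1363)
6^64 ≡ 426^2 = 181476 ≡ 197 (mod 1363)
6^128 ≡ 197^2 = 38809 ≡ 645 (mod 1363)
6^256 ≡ 645^2 = 416025 ≡ 310 (mod 1363)
6^512 ≡ 310^2 = 96100 ≡ 690 (mod 1363)
6^1024 ≡ 690^2 = 476100 ≡ 413 (mod 1363)
1362 = 1024 + 256 + 64 + 16 + 2 in binary powers of 2.
So 6^1362 ≡ 413 · 310 · 197 · 529 · 36 ≡ 397 (mod 1363).
Since 397 ≠ 1, base 6 is a Fermat witness: 1363 is composite.

397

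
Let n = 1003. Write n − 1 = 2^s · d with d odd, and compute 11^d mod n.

1003 − 1 = 1002 = 2^1 · 501, so d = 501.
11^1 ≡ 11 (mod 1003)
11^2 ≡ 11^2 = 121 ≡ 121 (mod 1003)
11^4 ≡ 121^2 = 14641 ≡ 599 (mod 1003)
11^8 ≡ 599^2 = 358801 ≡ 730 (mod 1003)
11^16 ≡ 730^2 = 532900 ≡ 307 (mod 1003)
11^32 ≡ 307^2 = 94249 ≡ 970 (mod 1003)
11^64 ≡ 970^2 = 940900 ≡ 86 (mod 1003)
11^128 ≡ 86^2 = 7396 ≡ 375 (mod 1003)
11^256 ≡ 375^2 = 140625 ≡ 205 (mod 1003)
501 = 256 + 128 + 64 + 32 + 16 + 4 + 1 in binary powers of 2.
So 11^501 ≡ 205 · 375 · 86 · 970 · 307 · 599 · 11 ≡ 214 (mod 1003).
Squaring chain: 214; never reaches −1, so base 11 is a Miller–Rabin witness that 1003 is composite.

214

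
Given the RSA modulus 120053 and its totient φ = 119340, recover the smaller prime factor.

φ(n) = (p−1)(q−1) = n − (p+q) + 1, so p + q = 120053 − 119340 + 1 = 714.
p and q are the roots of t² − 714t + 120053 = 0.
Discriminant: 714² − 4·120053 = 509796 − 480212 = 29584; √29584 = 172.
q = (714 − 172)/2 = 271, p = (714 + 172)/2 = 443.
Check: 271 · 443 = 120053.

271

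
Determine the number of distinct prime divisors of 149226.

149226 = 2 · 74613
74613 = 3 · 24871
24871 = 7 · 3553
3553 = 11 · 323
323 = 17 · 19
149226 = 2 · 3 · 7 · 11 · 17 · 19, which has 6 distinct prime factors.

6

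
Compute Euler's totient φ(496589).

Factor: 496589 = 31 · 83 · 193.
φ(496589) = (31−1) · (83−1) · (193−1) = 30 · 82 · 192 = 472320.

472320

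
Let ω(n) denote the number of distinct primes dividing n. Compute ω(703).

2

703 = 19 · 37
703 = 19 · 37, which has 2 distinct prime factors.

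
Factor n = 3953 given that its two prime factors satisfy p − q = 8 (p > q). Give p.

67

Since p = q + 8, we have 3953 = q(q + 8), so q² + 8q − 3953 = 0.
Discriminant: 8² + 4·3953 = 64 + 15812 = 15876; √15876 = 126.
q = (−8 + 126)/2 = 59, and p = q + 8 = 67.
Check: 59 · 67 = 3953.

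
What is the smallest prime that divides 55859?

83

55859 is odd.
Digit sum 32, not divisible by 3.
Ends in 9: not divisible by 5.
7: 55859 = 7·7979 + 6
11: 55859 = 11·5078 + 1
13: 55859 = 13·4296 + 11
17: 55859 = 17·3285 + 14
19: 55859 = 19·2939 + 18
23: 55859 = 23·2428 + 15
29: 55859 = 29·1926 + 5
31: 55859 = 31·1801 + 28
37: 55859 = 37·1509 + 26
41: 55859 = 41·1362 + 17
43: 55859 = 43·1299 + 2
47: 55859 = 47·1188 + 23
53: 55859 = 53·1053 + 50
59: 55859 = 59·946 + 45
61: 55859 = 61·915 + 44
67: 55859 = 67·833 + 48
71: 55859 = 71·786 + 53
73: 55859 = 73·765 + 14
79: 55859 = 79·707 + 6
83: 55859 = 83·673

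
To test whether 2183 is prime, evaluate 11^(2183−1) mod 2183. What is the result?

470

11^1 ≡ 11 (mod 2183)
11^2 ≡ 11^2 = 121 ≡ 121 (mod 2183)
11^4 ≡ 121^2 = 14641 ≡ 1543 (mod 2183)
11^8 ≡ 1543^2 = 2380849 ≡ 1379 (mod 2183)
11^16 ≡ 1379^2 = 1901641 ≡ 248 (mod 2183)
11^32 ≡ 248^2 = 61504 ≡ 380 (mod 2183)
11^64 ≡ 380^2 = 144400 ≡ 322 (mod 2183)
11^128 ≡ 322^2 = 103684 ≡ 1083 (mod 2183)
11^256 ≡ 1083^2 = 1172889 ≡ 618 (mod 2183)
11^512 ≡ 618^2 = 381924 ≡ 2082 (mod 2183)
11^1024 ≡ 2082^2 = 4334724 ≡ 1469 (mod 2183)
11^2048 ≡ 1469^2 = 2157961 ≡ 1157 (mod 2183)
2182 = 2048 + 128 + 4 + 2 in binary powers of 2.
So 11^2182 ≡ 1157 · 1083 · 1543 · 121 ≡ 470 (mod 2183).
Since 470 ≠ 1, base 11 is a Fermat witness: 2183 is composite.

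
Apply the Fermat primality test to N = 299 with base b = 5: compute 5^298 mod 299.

5^1 ≡ 5 (mod 299)
5^2 ≡ 5^2 = 25 ≡ 25 (mod 299)
5^4 ≡ 25^2 = 625 ≡ 27 (mod 299)
5^8 ≡ 27^2 = 729 ≡ 131 (mod 299)
5^16 ≡ 131^2 = 17161 ≡ 118 (mod 299)
5^32 ≡ 118^2 = 13924 ≡ 170 (mod 299)
5^64 ≡ 170^2 = 28900 ≡ 196 (mod 299)
5^128 ≡ 196^2 = 38416 ≡ 144 (mod 299)
5^256 ≡ 144^2 = 20736 ≡ 105 (mod 299)
298 = 256 + 32 + 8 + 2 in binary powers of 2.
So 5^298 ≡ 105 · 170 · 131 · 25 ≡ 64 (mod 299).
Since 64 ≠ 1, base 5 is a Fermat witness: 299 is composite.

64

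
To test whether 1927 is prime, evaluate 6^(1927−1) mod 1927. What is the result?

6^1 ≡ 6 (mod 1927)
6^2 ≡ 6^2 = 36 ≡ 36 (mod 1927)
6^4 ≡ 36^2 = 1296 ≡ 1296 (mod 1927)
6^8 ≡ 1296^2 = 1679616 ≡ 1199 (mod 1927)
6^16 ≡ 1199^2 = 1437601 ≡ 59 (mod 1927)
6^32 ≡ 59^2 = 3481 ≡ 1554 (mod 1927)
6^64 ≡ 1554^2 = 2414916 ≡ 385 (mod 1927)
6^128 ≡ 385^2 = 148225 ≡ 1773 (mod 1927)
6^256 ≡ 1773^2 = 3143529 ≡ 592 (mod 1927)
6^512 ≡ 592^2 = 350464 ≡ 1677 (mod 1927)
6^1024 ≡ 1677^2 = 2812329 ≡ 836 (mod 1927)
1926 = 1024 + 512 + 256 + 128 + 4 + 2 in binary powers of 2.
So 6^1926 ≡ 836 · 1677 · 592 · 1773 · 1296 · 36 ≡ 777 (mod 1927).
Since 777 ≠ 1, base 6 is a Fermat witness: 1927 is composite.

777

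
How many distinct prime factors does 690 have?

4

690 = 2 · 345
345 = 3 · 115
115 = 5 · 23
690 = 2 · 3 · 5 · 23, which has 4 distinct prime factors.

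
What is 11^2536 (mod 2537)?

11^1 ≡ 11 (mod 2537)
11^2 ≡ 11^2 = 121 ≡ 121 (mod 2537)
11^4 ≡ 121^2 = 14641 ≡ 1956 (mod 2537)
11^8 ≡ 1956^2 = 3825936 ≡ 140 (mod 2537)
11^16 ≡ 140^2 = 19600 ≡ 1841 (mod 2537)
11^32 ≡ 1841^2 = 3389281 ≡ 2386 (mod 2537)
11^64 ≡ 2386^2 = 5692996 ≡ 2505 (mod 2537)
11^128 ≡ 2505^2 = 6275025 ≡ 1024 (mod 2537)
11^256 ≡ 1024^2 = 1048576 ≡ 795 (mod 2537)
11^512 ≡ 795^2 = 632025 ≡ 312 (mod 2537)
11^1024 ≡ 312^2 = 97344 ≡ 938 (mod 2537)
11^2048 ≡ 938^2 = 879844 ≡ 2042 (mod 2537)
2536 = 2048 + 256 + 128 + 64 + 32 + 8 in binary powers of 2.
So 11^2536 ≡ 2042 · 795 · 1024 · 2505 · 2386 · 140 ≡ 1067 (mod 2537).
Since 1067 ≠ 1, base 11 is a Fermat witness: 2537 is composite.

1067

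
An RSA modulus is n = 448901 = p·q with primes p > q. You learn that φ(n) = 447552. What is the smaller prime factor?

593

φ(n) = (p−1)(q−1) = n − (p+q) + 1, so p + q = 448901 − 447552 + 1 = 1350.
p and q are the roots of t² − 1350t + 448901 = 0.
Discriminant: 1350² − 4·448901 = 1822500 − 1795604 = 26896; √26896 = 164.
q = (1350 − 164)/2 = 593, p = (1350 + 164)/2 = 757.
Check: 593 · 757 = 448901.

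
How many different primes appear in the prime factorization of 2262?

2262 = 2 · 1131
1131 = 3 · 377
377 = 13 · 29
2262 = 2 · 3 · 13 · 29, which has 4 distinct prime factors.

4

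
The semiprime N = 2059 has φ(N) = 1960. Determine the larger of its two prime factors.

71

φ(n) = (p−1)(q−1) = n − (p+q) + 1, so p + q = 2059 − 1960 + 1 = 100.
p and q are the roots of t² − 100t + 2059 = 0.
Discriminant: 100² − 4·2059 = 10000 − 8236 = 1764; √1764 = 42.
q = (100 − 42)/2 = 29, p = (100 + 42)/2 = 71.
Check: 29 · 71 = 2059.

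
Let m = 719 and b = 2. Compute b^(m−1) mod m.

1

2^1 ≡ 2 (mod 719)
2^2 ≡ 2^2 = 4 ≡ 4 (mod 719)
2^4 ≡ 4^2 = 16 ≡ 16 (mod 719)
2^8 ≡ 16^2 = 256 ≡ 256 (mod 719)
2^16 ≡ 256^2 = 65536 ≡ 107 (mod 719)
2^32 ≡ 107^2 = 11449 ≡ 664 (mod 719)
2^64 ≡ 664^2 = 440896 ≡ 149 (mod 719)
2^128 ≡ 149^2 = 22201 ≡ 631 (mod 719)
2^256 ≡ 631^2 = 398161 ≡ 554 (mod 719)
2^512 ≡ 554^2 = 306916 ≡ 622 (mod 719)
718 = 512 + 128 + 64 + 8 + 4 + 2 in binary powers of 2.
So 2^718 ≡ 622 · 631 · 149 · 256 · 16 · 4 ≡ 1 (mod 719).
Since the result is 1, base 2 gives no evidence that 719 is composite.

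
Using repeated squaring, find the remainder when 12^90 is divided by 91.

12^1 ≡ 12 (mod 91)
12^2 ≡ 12^2 = 144 ≡ 53 (mod 91)
12^4 ≡ 53^2 = 2809 ≡ 79 (mod 91)
12^8 ≡ 79^2 = 6241 ≡ 53 (mod 91)
12^16 ≡ 53^2 = 2809 ≡ 79 (mod 91)
12^32 ≡ 79^2 = 6241 ≡ 53 (mod 91)
12^64 ≡ 53^2 = 2809 ≡ 79 (mod 91)
90 = 64 + 16 + 8 + 2 in binary powers of 2.
So 12^90 ≡ 79 · 79 · 53 · 53 ≡ 1 (mod 91).
Since the result is 1, base 12 gives no evidence that 91 is composite.

1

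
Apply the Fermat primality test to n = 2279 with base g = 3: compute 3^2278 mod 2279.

3^1 ≡ 3 (mod 2279)
3^2 ≡ 3^2 = 9 ≡ 9 (mod 2279)
3^4 ≡ 9^2 = 81 ≡ 81 (mod 2279)
3^8 ≡ 81^2 = 6561 ≡ 2003 (mod 2279)
3^16 ≡ 2003^2 = 4012009 ≡ 969 (mod 2279)
3^32 ≡ 969^2 = 938961 ≡ 13 (mod 2279)
3^64 ≡ 13^2 = 169 ≡ 169 (mod 2279)
3^128 ≡ 169^2 = 28561 ≡ 1213 (mod 2279)
3^256 ≡ 1213^2 = 1471369 ≡ 1414 (mod 2279)
3^512 ≡ 1414^2 = 1999396 ≡ 713 (mod 2279)
3^1024 ≡ 713^2 = 508369 ≡ 152 (mod 2279)
3^2048 ≡ 152^2 = 23104 ≡ 314 (mod 2279)
2278 = 2048 + 128 + 64 + 32 + 4 + 2 in binary powers of 2.
So 3^2278 ≡ 314 · 1213 · 169 · 13 · 81 · 9 ≡ 1257 (mod 2279).
Since 1257 ≠ 1, base 3 is a Fermat witness: 2279 is composite.

1257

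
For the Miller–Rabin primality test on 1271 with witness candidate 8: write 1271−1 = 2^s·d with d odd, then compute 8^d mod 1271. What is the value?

32

1271 − 1 = 1270 = 2^1 · 635, so d = 635.
8^1 ≡ 8 (mod 1271)
8^2 ≡ 8^2 = 64 ≡ 64 (mod 1271)
8^4 ≡ 64^2 = 4096 ≡ 283 (mod 1271)
8^8 ≡ 283^2 = 80089 ≡ 16 (mod 1271)
8^16 ≡ 16^2 = 256 ≡ 256 (mod 1271)
8^32 ≡ 256^2 = 65536 ≡ 715 (mod 1271)
8^64 ≡ 715^2 = 511225 ≡ 283 (mod 1271)
8^128 ≡ 283^2 = 80089 ≡ 16 (mod 1271)
8^256 ≡ 16^2 = 256 ≡ 256 (mod 1271)
8^512 ≡ 256^2 = 65536 ≡ 715 (mod 1271)
635 = 512 + 64 + 32 + 16 + 8 + 2 + 1 in binary powers of 2.
So 8^635 ≡ 715 · 283 · 715 · 256 · 16 · 64 · 8 ≡ 32 (mod 1271).
Squaring chain: 32; never reaches −1, so base 8 is a Miller–Rabin witness that 1271 is composite.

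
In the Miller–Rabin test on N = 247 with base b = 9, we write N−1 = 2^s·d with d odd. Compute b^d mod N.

247 − 1 = 246 = 2^1 · 123, so d = 123.
9^1 ≡ 9 (mod 247)
9^2 ≡ 9^2 = 81 ≡ 81 (mod 247)
9^4 ≡ 81^2 = 6561 ≡ 139 (mod 247)
9^8 ≡ 139^2 = 19321 ≡ 55 (mod 247)
9^16 ≡ 55^2 = 3025 ≡ 61 (mod 247)
9^32 ≡ 61^2 = 3721 ≡ 16 (mod 247)
9^64 ≡ 16^2 = 256 ≡ 9 (mod 247)
123 = 64 + 32 + 16 + 8 + 2 + 1 in binary powers of 2.
So 9^123 ≡ 9 · 16 · 61 · 55 · 81 · 9 ≡ 144 (mod 247).
Squaring chain: 144; never reaches −1, so base 9 is a Miller–Rabin witness that 247 is composite.

144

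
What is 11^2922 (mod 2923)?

11^1 ≡ 11 (mod 2923)
11^2 ≡ 11^2 = 121 ≡ 121 (mod 2923)
11^4 ≡ 121^2 = 14641 ≡ 26 (mod 2923)
11^8 ≡ 26^2 = 676 ≡ 676 (mod 2923)
11^16 ≡ 676^2 = 456976 ≡ 988 (mod 2923)
11^32 ≡ 988^2 = 976144 ≡ 2785 (mod 2923)
11^64 ≡ 2785^2 = 7756225 ≡ 1506 (mod 2923)
11^128 ≡ 1506^2 = 2268036 ≡ 2711 (mod 2923)
11^256 ≡ 2711^2 = 7349521 ≡ 1099 (mod 2923)
11^512 ≡ 1099^2 = 1207801 ≡ 602 (mod 2923)
11^1024 ≡ 602^2 = 362404 ≡ 2875 (mod 2923)
11^2048 ≡ 2875^2 = 8265625 ≡ 2304 (mod 2923)
2922 = 2048 + 512 + 256 + 64 + 32 + 8 + 2 in binary powers of 2.
So 11^2922 ≡ 2304 · 602 · 1099 · 1506 · 2785 · 676 · 121 ≡ 2258 (mod 2923).
Since 2258 ≠ 1, base 11 is a Fermat witness: 2923 is composite.

2258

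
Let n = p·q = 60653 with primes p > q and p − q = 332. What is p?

Since p = q + 332, we have 60653 = q(q + 332), so q² + 332q − 60653 = 0.
Discriminant: 332² + 4·60653 = 110224 + 242612 = 352836; √352836 = 594.
q = (−332 + 594)/2 = 131, and p = q + 332 = 463.
Check: 131 · 463 = 60653.

463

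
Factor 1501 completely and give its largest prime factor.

79

1501 = 19 · 79
79 is prime.
So 1501 = 19 · 79; the largest prime factor is 79.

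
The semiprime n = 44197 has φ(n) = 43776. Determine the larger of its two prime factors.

229

φ(n) = (p−1)(q−1) = n − (p+q) + 1, so p + q = 44197 − 43776 + 1 = 422.
p and q are the roots of t² − 422t + 44197 = 0.
Discriminant: 422² − 4·44197 = 178084 − 176788 = 1296; √1296 = 36.
q = (422 − 36)/2 = 193, p = (422 + 36)/2 = 229.
Check: 193 · 229 = 44197.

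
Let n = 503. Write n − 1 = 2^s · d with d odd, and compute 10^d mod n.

502

503 − 1 = 502 = 2^1 · 251, so d = 251.
10^1 ≡ 10 (mod 503)
10^2 ≡ 10^2 = 100 ≡ 100 (mod 503)
10^4 ≡ 100^2 = 10000 ≡ 443 (mod 503)
10^8 ≡ 443^2 = 196249 ≡ 79 (mod 503)
10^16 ≡ 79^2 = 6241 ≡ 205 (mod 503)
10^32 ≡ 205^2 = 42025 ≡ 276 (mod 503)
10^64 ≡ 276^2 = 76176 ≡ 223 (mod 503)
10^128 ≡ 223^2 = 49729 ≡ 435 (mod 503)
251 = 128 + 64 + 32 + 16 + 8 + 2 + 1 in binary powers of 2.
So 10^251 ≡ 435 · 223 · 276 · 205 · 79 · 100 · 10 ≡ 502 (mod 503).
Since 10^d ≡ 502 (mod 503), base 10 does not prove 503 composite.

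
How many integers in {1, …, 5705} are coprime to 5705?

3888

Factor: 5705 = 5 · 7 · 163.
φ(5705) = (5−1) · (7−1) · (163−1) = 4 · 6 · 162 = 3888.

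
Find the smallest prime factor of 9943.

61

9943 is odd.
Digit sum 25, not divisible by 3.
Ends in 3: not divisible by 5.
7: 9943 = 7·1420 + 3
11: 9943 = 11·903 + 10
13: 9943 = 13·764 + 11
17: 9943 = 17·584 + 15
19: 9943 = 19·523 + 6
23: 9943 = 23·432 + 7
29: 9943 = 29·342 + 25
31: 9943 = 31·320 + 23
37: 9943 = 37·268 + 27
41: 9943 = 41·242 + 21
43: 9943 = 43·231 + 10
47: 9943 = 47·211 + 26
53: 9943 = 53·187 + 32
59: 9943 = 59·168 + 31
61: 9943 = 61·163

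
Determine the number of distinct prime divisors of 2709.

3

2709 = 3^2 · 301
301 = 7 · 43
2709 = 3^2 · 7 · 43, which has 3 distinct prime factors.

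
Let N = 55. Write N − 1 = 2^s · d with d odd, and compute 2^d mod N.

55 − 1 = 54 = 2^1 · 27, so d = 27.
2^1 ≡ 2 (mod 55)
2^2 ≡ 2^2 = 4 ≡ 4 (mod 55)
2^4 ≡ 4^2 = 16 ≡ 16 (mod 55)
2^8 ≡ 16^2 = 256 ≡ 36 (mod 55)
2^16 ≡ 36^2 = 1296 ≡ 31 (mod 55)
27 = 16 + 8 + 2 + 1 in binary powers of 2.
So 2^27 ≡ 31 · 36 · 4 · 2 ≡ 18 (mod 55).
Squaring chain: 18; never reaches −1, so base 2 is a Miller–Rabin witness that 55 is composite.

18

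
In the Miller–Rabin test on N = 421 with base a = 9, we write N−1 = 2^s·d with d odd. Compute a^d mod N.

1

421 − 1 = 420 = 2^2 · 105, so d = 105.
9^1 ≡ 9 (mod 421)
9^2 ≡ 9^2 = 81 ≡ 81 (mod 421)
9^4 ≡ 81^2 = 6561 ≡ 246 (mod 421)
9^8 ≡ 246^2 = 60516 ≡ 313 (mod 421)
9^16 ≡ 313^2 = 97969 ≡ 297 (mod 421)
9^32 ≡ 297^2 = 88209 ≡ 220 (mod 421)
9^64 ≡ 220^2 = 48400 ≡ 406 (mod 421)
105 = 64 + 32 + 8 + 1 in binary powers of 2.
So 9^105 ≡ 406 · 220 · 313 · 9 ≡ 1 (mod 421).
Since 9^d ≡ 1 (mod 421), base 9 does not prove 421 composite.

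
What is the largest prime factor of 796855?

97

796855 = 5 · 159371
159371 = 31 · 5141
5141 = 53 · 97
97 is prime.
So 796855 = 5 · 31 · 53 · 97; the largest prime factor is 97.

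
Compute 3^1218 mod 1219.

3^1 ≡ 3 (mod 1219)
3^2 ≡ 3^2 = 9 ≡ 9 (mod 1219)
3^4 ≡ 9^2 = 81 ≡ 81 (mod 1219)
3^8 ≡ 81^2 = 6561 ≡ 466 (mod 1219)
3^16 ≡ 466^2 = 217156 ≡ 174 (mod 1219)
3^32 ≡ 174^2 = 30276 ≡ 1020 (mod 1219)
3^64 ≡ 1020^2 = 1040400 ≡ 593 (mod 1219)
3^128 ≡ 593^2 = 351649 ≡ 577 (mod 1219)
3^256 ≡ 577^2 = 332929 ≡ 142 (mod 1219)
3^512 ≡ 142^2 = 20164 ≡ 660 (mod 1219)
3^1024 ≡ 660^2 = 435600 ≡ 417 (mod 1219)
1218 = 1024 + 128 + 64 + 2 in binary powers of 2.
So 3^1218 ≡ 417 · 577 · 593 · 9 ≡ 282 (mod 1219).
Since 282 ≠ 1, base 3 is a Fermat witness: 1219 is composite.

282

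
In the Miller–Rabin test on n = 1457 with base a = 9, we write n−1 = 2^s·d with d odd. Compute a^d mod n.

350

1457 − 1 = 1456 = 2^4 · 91, so d = 91.
9^1 ≡ 9 (mod 1457)
9^2 ≡ 9^2 = 81 ≡ 81 (mod 1457)
9^4 ≡ 81^2 = 6561 ≡ 733 (mod 1457)
9^8 ≡ 733^2 = 537289 ≡ 1113 (mod 1457)
9^16 ≡ 1113^2 = 1238769 ≡ 319 (mod 1457)
9^32 ≡ 319^2 = 101761 ≡ 1228 (mod 1457)
9^64 ≡ 1228^2 = 1507984 ≡ 1446 (mod 1457)
91 = 64 + 16 + 8 + 2 + 1 in binary powers of 2.
So 9^91 ≡ 1446 · 319 · 1113 · 81 · 9 ≡ 350 (mod 1457).
Squaring chain: 350 → 112 → 888 → 307; never reaches −1, so base 9 is a Miller–Rabin witness that 1457 is composite.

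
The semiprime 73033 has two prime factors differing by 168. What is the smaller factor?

Since p = q + 168, we have 73033 = q(q + 168), so q² + 168q − 73033 = 0.
Discriminant: 168² + 4·73033 = 28224 + 292132 = 320356; √320356 = 566.
q = (−168 + 566)/2 = 199, and p = q + 168 = 367.
Check: 199 · 367 = 73033.

199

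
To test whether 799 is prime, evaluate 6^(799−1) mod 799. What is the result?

247

6^1 ≡ 6 (mod 799)
6^2 ≡ 6^2 = 36 ≡ 36 (mod 799)
6^4 ≡ 36^2 = 1296 ≡ 497 (mod 799)
6^8 ≡ 497^2 = 247009 ≡ 118 (mod 799)
6^16 ≡ 118^2 = 13924 ≡ 341 (mod 799)
6^32 ≡ 341^2 = 116281 ≡ 426 (mod 799)
6^64 ≡ 426^2 = 181476 ≡ 103 (mod 799)
6^128 ≡ 103^2 = 10609 ≡ 222 (mod 799)
6^256 ≡ 222^2 = 49284 ≡ 545 (mod 799)
6^512 ≡ 545^2 = 297025 ≡ 596 (mod 799)
798 = 512 + 256 + 16 + 8 + 4 + 2 in binary powers of 2.
So 6^798 ≡ 596 · 545 · 341 · 118 · 497 · 36 ≡ 247 (mod 799).
Since 247 ≠ 1, base 6 is a Fermat witness: 799 is composite.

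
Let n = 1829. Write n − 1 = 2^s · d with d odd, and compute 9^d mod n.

1405

1829 − 1 = 1828 = 2^2 · 457, so d = 457.
9^1 ≡ 9 (mod 1829)
9^2 ≡ 9^2 = 81 ≡ 81 (mod 1829)
9^4 ≡ 81^2 = 6561 ≡ 1074 (mod 1829)
9^8 ≡ 1074^2 = 1153476 ≡ 1206 (mod 1829)
9^16 ≡ 1206^2 = 1454436 ≡ 381 (mod 1829)
9^32 ≡ 381^2 = 145161 ≡ 670 (mod 1829)
9^64 ≡ 670^2 = 448900 ≡ 795 (mod 1829)
9^128 ≡ 795^2 = 632025 ≡ 1020 (mod 1829)
9^256 ≡ 1020^2 = 1040400 ≡ 1528 (mod 1829)
457 = 256 + 128 + 64 + 8 + 1 in binary powers of 2.
So 9^457 ≡ 1528 · 1020 · 795 · 1206 · 9 ≡ 1405 (mod 1829).
Squaring chain: 1405 → 534; never reaches −1, so base 9 is a Miller–Rabin witness that 1829 is composite.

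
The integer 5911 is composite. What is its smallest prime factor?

5911 is odd.
Digit sum 16, not divisible by 3.
Ends in 1: not divisible by 5.
7: 5911 = 7·844 + 3
11: 5911 = 11·537 + 4
13: 5911 = 13·454 + 9
17: 5911 = 17·347 + 12
19: 5911 = 19·311 + 2
23: 5911 = 23·257

23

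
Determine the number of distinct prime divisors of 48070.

5

48070 = 2 · 24035
24035 = 5 · 4807
4807 = 11 · 437
437 = 19 · 23
48070 = 2 · 5 · 11 · 19 · 23, which has 5 distinct prime factors.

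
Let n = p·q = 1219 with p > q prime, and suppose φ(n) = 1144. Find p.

53

φ(n) = (p−1)(q−1) = n − (p+q) + 1, so p + q = 1219 − 1144 + 1 = 76.
p and q are the roots of t² − 76t + 1219 = 0.
Discriminant: 76² − 4·1219 = 5776 − 4876 = 900; √900 = 30.
q = (76 − 30)/2 = 23, p = (76 + 30)/2 = 53.
Check: 23 · 53 = 1219.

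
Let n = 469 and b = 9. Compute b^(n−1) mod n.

9^1 ≡ 9 (mod 469)
9^2 ≡ 9^2 = 81 ≡ 81 (mod 469)
9^4 ≡ 81^2 = 6561 ≡ 464 (mod 469)
9^8 ≡ 464^2 = 215296 ≡ 25 (mod 469)
9^16 ≡ 25^2 = 625 ≡ 156 (mod 469)
9^32 ≡ 156^2 = 24336 ≡ 417 (mod 469)
9^64 ≡ 417^2 = 173889 ≡ 359 (mod 469)
9^128 ≡ 359^2 = 128881 ≡ 375 (mod 469)
9^256 ≡ 375^2 = 140625 ≡ 394 (mod 469)
468 = 256 + 128 + 64 + 16 + 4 in binary powers of 2.
So 9^468 ≡ 394 · 375 · 359 · 156 · 464 ≡ 64 (mod 469).
Since 64 ≠ 1, base 9 is a Fermat witness: 469 is composite.

64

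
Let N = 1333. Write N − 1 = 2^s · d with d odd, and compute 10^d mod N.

907

1333 − 1 = 1332 = 2^2 · 333, so d = 333.
10^1 ≡ 10 (mod 1333)
10^2 ≡ 10^2 = 100 ≡ 100 (mod 1333)
10^4 ≡ 100^2 = 10000 ≡ 669 (mod 1333)
10^8 ≡ 669^2 = 447561 ≡ 1006 (mod 1333)
10^16 ≡ 1006^2 = 1012036 ≡ 289 (mod 1333)
10^32 ≡ 289^2 = 83521 ≡ 875 (mod 1333)
10^64 ≡ 875^2 = 765625 ≡ 483 (mod 1333)
10^128 ≡ 483^2 = 233289 ≡ 14 (mod 1333)
10^256 ≡ 14^2 = 196 ≡ 196 (mod 1333)
333 = 256 + 64 + 8 + 4 + 1 in binary powers of 2.
So 10^333 ≡ 196 · 483 · 1006 · 669 · 10 ≡ 907 (mod 1333).
Squaring chain: 907 → 188; never reaches −1, so base 10 is a Miller–Rabin witness that 1333 is composite.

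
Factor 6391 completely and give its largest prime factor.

6391 = 7 · 913
913 = 11 · 83
83 is prime.
So 6391 = 7 · 11 · 83; the largest prime factor is 83.

83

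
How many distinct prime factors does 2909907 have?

2909907 = 3^2 · 323323
323323 = 7 · 46189
46189 = 11 · 4199
4199 = 13 · 323
323 = 17 · 19
2909907 = 3^2 · 7 · 11 · 13 · 17 · 19, which has 6 distinct prime factors.

6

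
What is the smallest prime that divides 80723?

80723 is odd.
Digit sum 20, not divisible by 3.
Ends in 3: not divisible by 5.
7: 80723 = 7·11531 + 6
11: 80723 = 11·7338 + 5
13: 80723 = 13·6209 + 6
17: 80723 = 17·4748 + 7
19: 80723 = 19·4248 + 11
23: 80723 = 23·3509 + 16
29: 80723 = 29·2783 + 16
31: 80723 = 31·2603 + 30
37: 80723 = 37·2181 + 26
41: 80723 = 41·1968 + 35
43: 80723 = 43·1877 + 12
47: 80723 = 47·1717 + 24
53: 80723 = 53·1523 + 4
59: 80723 = 59·1368 + 11
61: 80723 = 61·1323 + 20
67: 80723 = 67·1204 + 55
71: 80723 = 71·1136 + 67
73: 80723 = 73·1105 + 58
79: 80723 = 79·1021 + 64
83: 80723 = 83·972 + 47
89: 80723 = 89·907

89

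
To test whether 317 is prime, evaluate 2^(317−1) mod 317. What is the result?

2^1 ≡ 2 (mod 317)
2^2 ≡ 2^2 = 4 ≡ 4 (mod 317)
2^4 ≡ 4^2 = 16 ≡ 16 (mod 317)
2^8 ≡ 16^2 = 256 ≡ 256 (mod 317)
2^16 ≡ 256^2 = 65536 ≡ 234 (mod 317)
2^32 ≡ 234^2 = 54756 ≡ 232 (mod 317)
2^64 ≡ 232^2 = 53824 ≡ 251 (mod 317)
2^128 ≡ 251^2 = 63001 ≡ 235 (mod 317)
2^256 ≡ 235^2 = 55225 ≡ 67 (mod 317)
316 = 256 + 32 + 16 + 8 + 4 in binary powers of 2.
So 2^316 ≡ 67 · 232 · 234 · 256 · 16 ≡ 1 (mod 317).
Since the result is 1, base 2 gives no evidence that 317 is composite.

1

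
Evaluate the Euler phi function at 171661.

145248

Factor: 171661 = 7 · 137 · 179.
φ(171661) = (7−1) · (137−1) · (179−1) = 6 · 136 · 178 = 145248.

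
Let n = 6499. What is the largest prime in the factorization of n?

97

6499 = 67 · 97
97 is prime.
So 6499 = 67 · 97; the largest prime factor is 97.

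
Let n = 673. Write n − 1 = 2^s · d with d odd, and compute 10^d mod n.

490

673 − 1 = 672 = 2^5 · 21, so d = 21.
10^1 ≡ 10 (mod 673)
10^2 ≡ 10^2 = 100 ≡ 100 (mod 673)
10^4 ≡ 100^2 = 10000 ≡ 578 (mod 673)
10^8 ≡ 578^2 = 334084 ≡ 276 (mod 673)
10^16 ≡ 276^2 = 76176 ≡ 127 (mod 673)
21 = 16 + 4 + 1 in binary powers of 2.
So 10^21 ≡ 127 · 578 · 10 ≡ 490 (mod 673).
Squaring chain: 490 → 512 → 347 → 615 → 672; reaches −1, so base 10 does not prove 673 composite.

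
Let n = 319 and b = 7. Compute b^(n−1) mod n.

53

7^1 ≡ 7 (mod 319)
7^2 ≡ 7^2 = 49 ≡ 49 (mod 319)
7^4 ≡ 49^2 = 2401 ≡ 168 (mod 319)
7^8 ≡ 168^2 = 28224 ≡ 152 (mod 319)
7^16 ≡ 152^2 = 23104 ≡ 136 (mod 319)
7^32 ≡ 136^2 = 18496 ≡ 313 (mod 319)
7^64 ≡ 313^2 = 97969 ≡ 36 (mod 319)
7^128 ≡ 36^2 = 1296 ≡ 20 (mod 319)
7^256 ≡ 20^2 = 400 ≡ 81 (mod 319)
318 = 256 + 32 + 16 + 8 + 4 + 2 in binary powers of 2.
So 7^318 ≡ 81 · 313 · 136 · 152 · 168 · 49 ≡ 53 (mod 319).
Since 53 ≠ 1, base 7 is a Fermat witness: 319 is composite.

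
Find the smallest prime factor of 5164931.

61

5164931 is odd.
Digit sum 29, not divisible by 3.
Ends in 1: not divisible by 5.
7: 5164931 = 7·737847 + 2
11: 5164931 = 11·469539 + 2
13: 5164931 = 13·397302 + 5
17: 5164931 = 17·303819 + 8
19: 5164931 = 19·271838 + 9
23: 5164931 = 23·224562 + 5
29: 5164931 = 29·178101 + 2
31: 5164931 = 31·166610 + 21
37: 5164931 = 37·139592 + 27
41: 5164931 = 41·125973 + 38
43: 5164931 = 43·120114 + 29
47: 5164931 = 47·109892 + 7
53: 5164931 = 53·97451 + 28
59: 5164931 = 59·87541 + 12
61: 5164931 = 61·84671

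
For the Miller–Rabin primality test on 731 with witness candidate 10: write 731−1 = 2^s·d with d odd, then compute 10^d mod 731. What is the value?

232

731 − 1 = 730 = 2^1 · 365, so d = 365.
10^1 ≡ 10 (mod 731)
10^2 ≡ 10^2 = 100 ≡ 100 (mod 731)
10^4 ≡ 100^2 = 10000 ≡ 497 (mod 731)
10^8 ≡ 497^2 = 247009 ≡ 662 (mod 731)
10^16 ≡ 662^2 = 438244 ≡ 375 (mod 731)
10^32 ≡ 375^2 = 140625 ≡ 273 (mod 731)
10^64 ≡ 273^2 = 74529 ≡ 698 (mod 731)
10^128 ≡ 698^2 = 487204 ≡ 358 (mod 731)
10^256 ≡ 358^2 = 128164 ≡ 239 (mod 731)
365 = 256 + 64 + 32 + 8 + 4 + 1 in binary powers of 2.
So 10^365 ≡ 239 · 698 · 273 · 662 · 497 · 10 ≡ 232 (mod 731).
Squaring chain: 232; never reaches −1, so base 10 is a Miller–Rabin witness that 731 is composite.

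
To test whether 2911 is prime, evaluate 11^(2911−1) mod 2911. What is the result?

2533

11^1 ≡ 11 (mod 2911)
11^2 ≡ 11^2 = 121 ≡ 121 (mod 2911)
11^4 ≡ 121^2 = 14641 ≡ 86 (mod 2911)
11^8 ≡ 86^2 = 7396 ≡ 1574 (mod 2911)
11^16 ≡ 1574^2 = 2477476 ≡ 215 (mod 2911)
11^32 ≡ 215^2 = 46225 ≡ 2560 (mod 2911)
11^64 ≡ 2560^2 = 6553600 ≡ 939 (mod 2911)
11^128 ≡ 939^2 = 881721 ≡ 2599 (mod 2911)
11^256 ≡ 2599^2 = 6754801 ≡ 1281 (mod 2911)
11^512 ≡ 1281^2 = 1640961 ≡ 2068 (mod 2911)
11^1024 ≡ 2068^2 = 4276624 ≡ 365 (mod 2911)
11^2048 ≡ 365^2 = 133225 ≡ 2230 (mod 2911)
2910 = 2048 + 512 + 256 + 64 + 16 + 8 + 4 + 2 in binary powers of 2.
So 11^2910 ≡ 2230 · 2068 · 1281 · 939 · 215 · 1574 · 86 · 121 ≡ 2533 (mod 2911).
Since 2533 ≠ 1, base 11 is a Fermat witness: 2911 is composite.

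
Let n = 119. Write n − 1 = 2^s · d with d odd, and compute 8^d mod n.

119 − 1 = 118 = 2^1 · 59, so d = 59.
8^1 ≡ 8 (mod 119)
8^2 ≡ 8^2 = 64 ≡ 64 (mod 119)
8^4 ≡ 64^2 = 4096 ≡ 50 (mod 119)
8^8 ≡ 50^2 = 2500 ≡ 1 (mod 119)
8^16 ≡ 1^2 = 1 ≡ 1 (mod 119)
8^32 ≡ 1^2 = 1 ≡ 1 (mod 119)
59 = 32 + 16 + 8 + 2 + 1 in binary powers of 2.
So 8^59 ≡ 1 · 1 · 1 · 64 · 8 ≡ 36 (mod 119).
Squaring chain: 36; never reaches −1, so base 8 is a Miller–Rabin witness that 119 is composite.

36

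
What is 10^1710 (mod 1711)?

1115

10^1 ≡ 10 (mod 1711)
10^2 ≡ 10^2 = 100 ≡ 100 (mod 1711)
10^4 ≡ 100^2 = 10000 ≡ 1445 (mod 1711)
10^8 ≡ 1445^2 = 2088025 ≡ 605 (mod 1711)
10^16 ≡ 605^2 = 366025 ≡ 1582 (mod 1711)
10^32 ≡ 1582^2 = 2502724 ≡ 1242 (mod 1711)
10^64 ≡ 1242^2 = 1542564 ≡ 953 (mod 1711)
10^128 ≡ 953^2 = 908209 ≡ 1379 (mod 1711)
10^256 ≡ 1379^2 = 1901641 ≡ 720 (mod 1711)
10^512 ≡ 720^2 = 518400 ≡ 1678 (mod 1711)
10^1024 ≡ 1678^2 = 2815684 ≡ 1089 (mod 1711)
1710 = 1024 + 512 + 128 + 32 + 8 + 4 + 2 in binary powers of 2.
So 10^1710 ≡ 1089 · 1678 · 1379 · 1242 · 605 · 1445 · 100 ≡ 1115 (mod 1711).
Since 1115 ≠ 1, base 10 is a Fermat witness: 1711 is composite.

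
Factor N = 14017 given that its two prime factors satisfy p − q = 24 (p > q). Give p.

Since p = q + 24, we have 14017 = q(q + 24), so q² + 24q − 14017 = 0.
Discriminant: 24² + 4·14017 = 576 + 56068 = 56644; √56644 = 238.
q = (−24 + 238)/2 = 107, and p = q + 24 = 131.
Check: 107 · 131 = 14017.

131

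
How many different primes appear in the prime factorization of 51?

51 = 3 · 17
51 = 3 · 17, which has 2 distinct prime factors.

2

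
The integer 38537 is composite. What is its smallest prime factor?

89

38537 is odd.
Digit sum 26, not divisible by 3.
Ends in 7: not divisible by 5.
7: 38537 = 7·5505 + 2
11: 38537 = 11·3503 + 4
13: 38537 = 13·2964 + 5
17: 38537 = 17·2266 + 15
19: 38537 = 19·2028 + 5
23: 38537 = 23·1675 + 12
29: 38537 = 29·1328 + 25
31: 38537 = 31·1243 + 4
37: 38537 = 37·1041 + 20
41: 38537 = 41·939 + 38
43: 38537 = 43·896 + 9
47: 38537 = 47·819 + 44
53: 38537 = 53·727 + 6
59: 38537 = 59·653 + 10
61: 38537 = 61·631 + 46
67: 38537 = 67·575 + 12
71: 38537 = 71·542 + 55
73: 38537 = 73·527 + 66
79: 38537 = 79·487 + 64
83: 38537 = 83·464 + 25
89: 38537 = 89·433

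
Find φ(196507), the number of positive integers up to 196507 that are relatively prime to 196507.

Factor: 196507 = 37 · 47 · 113.
φ(196507) = (37−1) · (47−1) · (113−1) = 36 · 46 · 112 = 185472.

185472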